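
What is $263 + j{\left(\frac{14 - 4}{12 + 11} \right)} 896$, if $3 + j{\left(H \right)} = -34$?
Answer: $-32889$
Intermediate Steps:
$j{\left(H \right)} = -37$ ($j{\left(H \right)} = -3 - 34 = -37$)
$263 + j{\left(\frac{14 - 4}{12 + 11} \right)} 896 = 263 - 33152 = -32889$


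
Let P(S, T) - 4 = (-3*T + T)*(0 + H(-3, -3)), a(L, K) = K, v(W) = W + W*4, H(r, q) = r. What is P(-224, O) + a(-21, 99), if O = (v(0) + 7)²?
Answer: 397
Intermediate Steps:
v(W) = 5*W (v(W) = W + 4*W = 5*W)
O = 49 (O = (5*0 + 7)² = (0 + 7)² = 7² = 49)
P(S, T) = 4 + 6*T (P(S, T) = 4 + (-3*T + T)*(0 - 3) = 4 - 2*T*(-3) = 4 + 6*T)
P(-224, O) + a(-21, 99) = (4 + 6*49) + 99 = (4 + 294) + 99 = 298 + 99 = 397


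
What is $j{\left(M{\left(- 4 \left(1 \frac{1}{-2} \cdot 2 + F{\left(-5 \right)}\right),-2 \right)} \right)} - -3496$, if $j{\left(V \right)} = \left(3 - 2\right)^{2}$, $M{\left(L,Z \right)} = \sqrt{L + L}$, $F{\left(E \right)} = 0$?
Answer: $3497$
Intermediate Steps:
$M{\left(L,Z \right)} = \sqrt{2} \sqrt{L}$ ($M{\left(L,Z \right)} = \sqrt{2 L} = \sqrt{2} \sqrt{L}$)
$j{\left(V \right)} = 1$ ($j{\left(V \right)} = 1^{2} = 1$)
$j{\left(M{\left(- 4 \left(1 \frac{1}{-2} \cdot 2 + F{\left(-5 \right)}\right),-2 \right)} \right)} - -3496 = 1 - -3496 = 1 + 3496 = 3497$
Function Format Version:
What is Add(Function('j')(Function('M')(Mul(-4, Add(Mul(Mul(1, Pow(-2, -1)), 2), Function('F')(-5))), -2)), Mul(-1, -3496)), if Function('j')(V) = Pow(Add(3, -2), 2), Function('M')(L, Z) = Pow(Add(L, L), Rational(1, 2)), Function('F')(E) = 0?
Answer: 3497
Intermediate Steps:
Function('M')(L, Z) = Mul(Pow(2, Rational(1, 2)), Pow(L, Rational(1, 2))) (Function('M')(L, Z) = Pow(Mul(2, L), Rational(1, 2)) = Mul(Pow(2, Rational(1, 2)), Pow(L, Rational(1, 2))))
Function('j')(V) = 1 (Function('j')(V) = Pow(1, 2) = 1)
Add(Function('j')(Function('M')(Mul(-4, Add(Mul(Mul(1, Pow(-2, -1)), 2), Function('F')(-5))), -2)), Mul(-1, -3496)) = Add(1, Mul(-1, -3496)) = Add(1, 3496) = 3497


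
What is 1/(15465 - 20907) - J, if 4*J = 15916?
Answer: -21653719/5442 ≈ -3979.0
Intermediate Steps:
J = 3979 (J = (¼)*15916 = 3979)
1/(15465 - 20907) - J = 1/(15465 - 20907) - 1*3979 = 1/(-5442) - 3979 = -1/5442 - 3979 = -21653719/5442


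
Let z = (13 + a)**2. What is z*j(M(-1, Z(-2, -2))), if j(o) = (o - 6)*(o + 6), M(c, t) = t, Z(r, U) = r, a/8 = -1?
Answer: -800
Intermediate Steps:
a = -8 (a = 8*(-1) = -8)
j(o) = (-6 + o)*(6 + o)
z = 25 (z = (13 - 8)**2 = 5**2 = 25)
z*j(M(-1, Z(-2, -2))) = 25*(-36 + (-2)**2) = 25*(-36 + 4) = 25*(-32) = -800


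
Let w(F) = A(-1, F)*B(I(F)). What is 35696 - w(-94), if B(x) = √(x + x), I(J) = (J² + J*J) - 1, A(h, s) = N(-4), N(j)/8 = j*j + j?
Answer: 35696 - 96*√35342 ≈ 17649.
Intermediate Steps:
N(j) = 8*j + 8*j² (N(j) = 8*(j*j + j) = 8*(j² + j) = 8*(j + j²) = 8*j + 8*j²)
A(h, s) = 96 (A(h, s) = 8*(-4)*(1 - 4) = 8*(-4)*(-3) = 96)
I(J) = -1 + 2*J² (I(J) = (J² + J²) - 1 = 2*J² - 1 = -1 + 2*J²)
B(x) = √2*√x (B(x) = √(2*x) = √2*√x)
w(F) = 96*√2*√(-1 + 2*F²) (w(F) = 96*(√2*√(-1 + 2*F²)) = 96*√2*√(-1 + 2*F²))
35696 - w(-94) = 35696 - 96*√(-2 + 4*(-94)²) = 35696 - 96*√(-2 + 4*8836) = 35696 - 96*√(-2 + 35344) = 35696 - 96*√35342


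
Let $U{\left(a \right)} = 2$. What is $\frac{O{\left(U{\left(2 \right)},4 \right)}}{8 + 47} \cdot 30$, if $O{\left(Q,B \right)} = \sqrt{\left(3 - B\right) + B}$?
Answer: $\frac{6 \sqrt{3}}{11} \approx 0.94475$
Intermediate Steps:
$O{\left(Q,B \right)} = \sqrt{3}$
$\frac{O{\left(U{\left(2 \right)},4 \right)}}{8 + 47} \cdot 30 = \frac{\sqrt{3}}{8 + 47} \cdot 30 = \frac{\sqrt{3}}{55} \cdot 30 = \frac{6 \sqrt{3}}{11}$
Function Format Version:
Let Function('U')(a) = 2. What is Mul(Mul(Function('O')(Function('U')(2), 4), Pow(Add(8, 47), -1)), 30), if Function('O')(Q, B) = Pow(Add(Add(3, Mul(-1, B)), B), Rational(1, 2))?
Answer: Mul(Rational(6, 11), Pow(3, Rational(1, 2))) ≈ 0.94475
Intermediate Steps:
Function('O')(Q, B) = Pow(3, Rational(1, 2))
Mul(Mul(Function('O')(Function('U')(2), 4), Pow(Add(8, 47), -1)), 30) = Mul(Mul(Pow(3, Rational(1, 2)), Pow(Add(8, 47), -1)), 30) = Mul(Mul(Pow(3, Rational(1, 2)), Pow(55, -1)), 30) = Mul(Mul(Pow(3, Rational(1, 2)), Rational(1, 55)), 30) = Mul(Mul(Rational(1, 55), Pow(3, Rational(1, 2))), 30) = Mul(Rational(6, 11), Pow(3, Rational(1, 2)))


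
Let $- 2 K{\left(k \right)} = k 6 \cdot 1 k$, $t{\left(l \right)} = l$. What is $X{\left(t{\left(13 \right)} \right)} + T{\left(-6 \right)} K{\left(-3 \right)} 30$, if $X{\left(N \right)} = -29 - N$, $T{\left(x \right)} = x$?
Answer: $4818$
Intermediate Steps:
$K{\left(k \right)} = - 3 k^{2}$ ($K{\left(k \right)} = - \frac{k 6 \cdot 1 k}{2} = - \frac{k 6 k}{2} = - \frac{6 k k}{2} = - \frac{6 k^{2}}{2} = - 3 k^{2}$)
$X{\left(t{\left(13 \right)} \right)} + T{\left(-6 \right)} K{\left(-3 \right)} 30 = \left(-29 - 13\right) + - 6 \left(- 3 \left(-3\right)^{2}\right) 30 = \left(-29 - 13\right) + - 6 \left(\left(-3\right) 9\right) 30 = -42 + \left(-6\right) \left(-27\right) 30 = -42 + 162 \cdot 30 = -42 + 4860 = 4818$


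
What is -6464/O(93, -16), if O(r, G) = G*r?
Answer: 404/93 ≈ 4.3441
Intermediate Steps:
-6464/O(93, -16) = -6464/((-16*93)) = -6464/(-1488) = -6464*(-1/1488) = 404/93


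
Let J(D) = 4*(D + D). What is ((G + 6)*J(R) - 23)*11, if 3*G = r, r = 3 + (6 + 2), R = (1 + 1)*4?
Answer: 19657/3 ≈ 6552.3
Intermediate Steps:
R = 8 (R = 2*4 = 8)
r = 11 (r = 3 + 8 = 11)
G = 11/3 (G = (1/3)*11 = 11/3 ≈ 3.6667)
J(D) = 8*D (J(D) = 4*(2*D) = 8*D)
((G + 6)*J(R) - 23)*11 = ((11/3 + 6)*(8*8) - 23)*11 = ((29/3)*64 - 23)*11 = (1856/3 - 23)*11 = (1787/3)*11 = 19657/3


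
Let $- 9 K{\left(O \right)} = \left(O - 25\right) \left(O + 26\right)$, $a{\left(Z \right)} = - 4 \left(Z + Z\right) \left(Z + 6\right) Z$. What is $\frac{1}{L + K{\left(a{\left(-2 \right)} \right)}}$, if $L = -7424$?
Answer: $- \frac{1}{9158} \approx -0.00010919$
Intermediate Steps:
$a{\left(Z \right)} = - 8 Z^{2} \left(6 + Z\right)$ ($a{\left(Z \right)} = - 4 \cdot 2 Z \left(6 + Z\right) Z = - 8 Z \left(6 + Z\right) Z = - 8 Z^{2} \left(6 + Z\right)$)
$K{\left(O \right)} = - \frac{\left(-25 + O\right) \left(26 + O\right)}{9}$ ($K{\left(O \right)} = - \frac{\left(O - 25\right) \left(O + 26\right)}{9} = - \frac{\left(-25 + O\right) \left(26 + O\right)}{9}$)
$\frac{1}{L + K{\left(a{\left(-2 \right)} \right)}} = \frac{1}{-7424 - \left(- \frac{650}{9} + \frac{1024 \left(-6 - -2\right)^{2}}{9} + \frac{1}{9} \cdot 8 \left(-2\right)^{2} \left(-6 - -2\right)\right)} = \frac{1}{-7424 - \left(- \frac{650}{9} + \frac{1024 \left(-6 + 2\right)^{2}}{9} + \frac{1}{9} \cdot 8 \cdot 4 \left(-6 + 2\right)\right)} = \frac{1}{-7424 - \left(- \frac{650}{9} + \frac{16384}{9} + \frac{1}{9} \cdot 8 \cdot 4 \left(-4\right)\right)} = \frac{1}{-7424 - \left(- \frac{778}{9} + \frac{16384}{9}\right)} = \frac{1}{-7424 + \left(\frac{650}{9} + \frac{128}{9} - \frac{16384}{9}\right)} = \frac{1}{-7424 - 1734} = \frac{1}{-9158} = - \frac{1}{9158}$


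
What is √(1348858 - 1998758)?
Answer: 10*I*√6499 ≈ 806.16*I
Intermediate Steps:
√(1348858 - 1998758) = √(-649900) = 10*I*√6499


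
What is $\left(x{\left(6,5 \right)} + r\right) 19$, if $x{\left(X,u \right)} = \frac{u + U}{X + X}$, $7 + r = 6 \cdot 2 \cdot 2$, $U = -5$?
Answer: $323$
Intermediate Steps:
$r = 17$ ($r = -7 + 6 \cdot 2 \cdot 2 = -7 + 12 \cdot 2 = -7 + 24 = 17$)
$x{\left(X,u \right)} = \frac{-5 + u}{2 X}$ ($x{\left(X,u \right)} = \frac{u - 5}{X + X} = \frac{-5 + u}{2 X}$)
$\left(x{\left(6,5 \right)} + r\right) 19 = \left(\frac{-5 + 5}{2 \cdot 6} + 17\right) 19 = \left(\frac{1}{2} \cdot \frac{1}{6} \cdot 0 + 17\right) 19 = \left(0 + 17\right) 19 = 17 \cdot 19 = 323$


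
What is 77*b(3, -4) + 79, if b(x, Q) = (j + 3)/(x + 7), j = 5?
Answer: 703/5 ≈ 140.60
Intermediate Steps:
b(x, Q) = 8/(7 + x) (b(x, Q) = (5 + 3)/(x + 7) = 8/(7 + x))
77*b(3, -4) + 79 = 77*(8/(7 + 3)) + 79 = 77*(8/10) + 79 = 77*(8*(⅒)) + 79 = 77*(⅘) + 79 = 308/5 + 79 = 703/5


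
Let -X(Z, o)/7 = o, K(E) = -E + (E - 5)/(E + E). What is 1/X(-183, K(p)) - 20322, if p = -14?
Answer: -8352346/411 ≈ -20322.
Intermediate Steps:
K(E) = -E + (-5 + E)/(2*E) (K(E) = -E + (-5 + E)/((2*E)) = -E + (-5 + E)*(1/(2*E)) = -E + (-5 + E)/(2*E))
X(Z, o) = -7*o
1/X(-183, K(p)) - 20322 = 1/(-7*(½ - 1*(-14) - 5/2/(-14))) - 20322 = 1/(-7*(½ + 14 - 5/2*(-1/14))) - 20322 = 1/(-7*(½ + 14 + 5/28)) - 20322 = 1/(-7*411/28) - 20322 = 1/(-411/4) - 20322 = -4/411 - 20322 = -8352346/411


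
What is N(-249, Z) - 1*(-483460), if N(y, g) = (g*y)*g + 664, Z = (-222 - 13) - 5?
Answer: -13858276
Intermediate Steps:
Z = -240 (Z = -235 - 5 = -240)
N(y, g) = 664 + y*g**2 (N(y, g) = y*g**2 + 664 = 664 + y*g**2)
N(-249, Z) - 1*(-483460) = (664 - 249*(-240)**2) - 1*(-483460) = (664 - 249*57600) + 483460 = (664 - 14342400) + 483460 = -14341736 + 483460 = -13858276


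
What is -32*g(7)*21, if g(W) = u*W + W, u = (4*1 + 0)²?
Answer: -79968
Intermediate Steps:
u = 16 (u = (4 + 0)² = 4² = 16)
g(W) = 17*W (g(W) = 16*W + W = 17*W)
-32*g(7)*21 = -544*7*21 = -32*119*21 = -3808*21 = -79968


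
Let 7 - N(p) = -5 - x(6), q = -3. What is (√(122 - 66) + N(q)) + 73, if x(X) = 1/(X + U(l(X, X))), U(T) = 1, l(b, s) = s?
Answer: 596/7 + 2*√14 ≈ 92.626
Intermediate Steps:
x(X) = 1/(1 + X) (x(X) = 1/(X + 1) = 1/(1 + X))
N(p) = 85/7 (N(p) = 7 - (-5 - 1/(1 + 6)) = 7 - (-5 - 1/7) = 7 - (-5 - 1*⅐) = 7 - (-5 - ⅐) = 7 - 1*(-36/7) = 7 + 36/7 = 85/7)
(√(122 - 66) + N(q)) + 73 = (√(122 - 66) + 85/7) + 73 = (√56 + 85/7) + 73 = (2*√14 + 85/7) + 73 = (85/7 + 2*√14) + 73 = 596/7 + 2*√14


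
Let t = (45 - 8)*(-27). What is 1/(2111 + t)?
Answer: 1/1112 ≈ 0.00089928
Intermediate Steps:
t = -999 (t = 37*(-27) = -999)
1/(2111 + t) = 1/(2111 - 999) = 1/1112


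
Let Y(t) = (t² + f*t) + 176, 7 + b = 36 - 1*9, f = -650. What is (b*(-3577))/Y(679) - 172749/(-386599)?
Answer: -24225288077/7680562333 ≈ -3.1541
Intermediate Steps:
b = 20 (b = -7 + (36 - 1*9) = -7 + (36 - 9) = -7 + 27 = 20)
Y(t) = 176 + t² - 650*t (Y(t) = (t² - 650*t) + 176 = 176 + t² - 650*t)
(b*(-3577))/Y(679) - 172749/(-386599) = (20*(-3577))/(176 + 679² - 650*679) - 172749/(-386599) = -71540/(176 + 461041 - 441350) - 172749*(-1/386599) = -71540/19867 + 172749/386599 = -24225288077/7680562333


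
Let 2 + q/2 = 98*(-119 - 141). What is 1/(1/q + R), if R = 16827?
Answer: 50964/857571227 ≈ 5.9428e-5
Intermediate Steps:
q = -50964 (q = -4 + 2*(98*(-119 - 141)) = -4 + 2*(98*(-260)) = -4 + 2*(-25480) = -4 - 50960 = -50964)
1/(1/q + R) = 1/(1/(-50964) + 16827) = 1/(-1/50964 + 16827) = 1/(857571227/50964) = 50964/857571227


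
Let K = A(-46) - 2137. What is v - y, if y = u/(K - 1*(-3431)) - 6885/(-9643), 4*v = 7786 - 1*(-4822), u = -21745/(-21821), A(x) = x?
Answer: 827540224558373/262604038944 ≈ 3151.3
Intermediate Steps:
u = 21745/21821 (u = -21745*(-1/21821) = 21745/21821 ≈ 0.99652)
v = 3152 (v = (7786 - 1*(-4822))/4 = (7786 + 4822)/4 = (1/4)*12608 = 3152)
K = -2183 (K = -46 - 2137 = -2183)
y = 187706193115/262604038944 (y = 21745/(21821*(-2183 - 1*(-3431))) - 6885/(-9643) = 21745/(21821*(-2183 + 3431)) - 6885*(-1/9643) = (21745/21821)/1248 + 6885/9643 = (21745/21821)*(1/1248) + 6885/9643 = 21745/27232608 + 6885/9643 = 187706193115/262604038944 ≈ 0.71479)
v - y = 3152 - 1*187706193115/262604038944 = 3152 - 187706193115/262604038944 = 827540224558373/262604038944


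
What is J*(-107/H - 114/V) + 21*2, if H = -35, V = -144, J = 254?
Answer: 428231/420 ≈ 1019.6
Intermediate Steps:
J*(-107/H - 114/V) + 21*2 = 254*(-107/(-35) - 114/(-144)) + 21*2 = 254*(-107*(-1/35) - 114*(-1/144)) + 42 = 254*(107/35 + 19/24) + 42 = 254*(3233/840) + 42 = 410591/420 + 42 = 428231/420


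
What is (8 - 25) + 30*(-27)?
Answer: -827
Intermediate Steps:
(8 - 25) + 30*(-27) = -17 - 810 = -827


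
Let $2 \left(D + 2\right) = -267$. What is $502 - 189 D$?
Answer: $\frac{52223}{2} \approx 26112.0$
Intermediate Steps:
$D = - \frac{271}{2}$ ($D = -2 + \frac{1}{2} \left(-267\right) = -2 - \frac{267}{2} = - \frac{271}{2} \approx -135.5$)
$502 - 189 D = 502 - - \frac{51219}{2} = 502 + \frac{51219}{2} = \frac{52223}{2}$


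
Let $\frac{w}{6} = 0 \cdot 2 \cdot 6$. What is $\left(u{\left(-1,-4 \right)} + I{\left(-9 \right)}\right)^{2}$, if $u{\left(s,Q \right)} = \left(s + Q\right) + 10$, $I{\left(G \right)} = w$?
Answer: $25$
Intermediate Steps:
$w = 0$ ($w = 6 \cdot 0 \cdot 2 \cdot 6 = 6 \cdot 0 \cdot 6 = 6 \cdot 0 = 0$)
$I{\left(G \right)} = 0$
$u{\left(s,Q \right)} = 10 + Q + s$ ($u{\left(s,Q \right)} = \left(Q + s\right) + 10 = 10 + Q + s$)
$\left(u{\left(-1,-4 \right)} + I{\left(-9 \right)}\right)^{2} = \left(\left(10 - 4 - 1\right) + 0\right)^{2} = \left(5 + 0\right)^{2} = 5^{2} = 25$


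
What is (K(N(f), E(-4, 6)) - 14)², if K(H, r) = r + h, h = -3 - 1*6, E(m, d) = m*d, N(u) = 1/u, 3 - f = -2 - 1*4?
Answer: 2209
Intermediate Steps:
f = 9 (f = 3 - (-2 - 1*4) = 3 - (-2 - 4) = 3 - 1*(-6) = 3 + 6 = 9)
E(m, d) = d*m
h = -9 (h = -3 - 6 = -9)
K(H, r) = -9 + r (K(H, r) = r - 9 = -9 + r)
(K(N(f), E(-4, 6)) - 14)² = ((-9 + 6*(-4)) - 14)² = ((-9 - 24) - 14)² = (-33 - 14)² = (-47)² = 2209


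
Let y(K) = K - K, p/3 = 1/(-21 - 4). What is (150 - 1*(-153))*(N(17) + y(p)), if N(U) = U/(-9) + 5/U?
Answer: -24644/51 ≈ -483.22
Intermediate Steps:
p = -3/25 (p = 3/(-21 - 4) = 3/(-25) = 3*(-1/25) = -3/25 ≈ -0.12000)
N(U) = 5/U - U/9 (N(U) = U*(-⅑) + 5/U = -U/9 + 5/U = 5/U - U/9)
y(K) = 0
(150 - 1*(-153))*(N(17) + y(p)) = (150 - 1*(-153))*((5/17 - ⅑*17) + 0) = (150 + 153)*((5*(1/17) - 17/9) + 0) = 303*((5/17 - 17/9) + 0) = 303*(-244/153 + 0) = 303*(-244/153) = -24644/51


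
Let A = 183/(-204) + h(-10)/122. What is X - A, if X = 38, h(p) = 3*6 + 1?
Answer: 160699/4148 ≈ 38.741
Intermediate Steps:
h(p) = 19 (h(p) = 18 + 1 = 19)
A = -3075/4148 (A = 183/(-204) + 19/122 = 183*(-1/204) + 19*(1/122) = -61/68 + 19/122 = -3075/4148 ≈ -0.74132)
X - A = 38 - 1*(-3075/4148) = 38 + 3075/4148 = 160699/4148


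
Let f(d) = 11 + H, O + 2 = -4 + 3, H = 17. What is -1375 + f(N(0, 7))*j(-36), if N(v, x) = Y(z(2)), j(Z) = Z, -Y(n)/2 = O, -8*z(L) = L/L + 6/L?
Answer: -2383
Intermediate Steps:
O = -3 (O = -2 + (-4 + 3) = -2 - 1 = -3)
z(L) = -⅛ - 3/(4*L) (z(L) = -(L/L + 6/L)/8 = -(1 + 6/L)/8 = -⅛ - 3/(4*L))
Y(n) = 6 (Y(n) = -2*(-3) = 6)
N(v, x) = 6
f(d) = 28 (f(d) = 11 + 17 = 28)
-1375 + f(N(0, 7))*j(-36) = -1375 + 28*(-36) = -1375 - 1008 = -2383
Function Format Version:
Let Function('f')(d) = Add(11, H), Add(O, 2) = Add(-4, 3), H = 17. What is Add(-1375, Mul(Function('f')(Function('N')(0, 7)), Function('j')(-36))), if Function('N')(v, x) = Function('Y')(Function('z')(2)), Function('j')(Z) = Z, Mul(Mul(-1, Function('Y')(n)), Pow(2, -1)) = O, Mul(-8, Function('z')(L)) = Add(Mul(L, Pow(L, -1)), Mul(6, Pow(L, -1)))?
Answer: -2383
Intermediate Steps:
O = -3 (O = Add(-2, Add(-4, 3)) = Add(-2, -1) = -3)
Function('z')(L) = Add(Rational(-1, 8), Mul(Rational(-3, 4), Pow(L, -1))) (Function('z')(L) = Mul(Rational(-1, 8), Add(Mul(L, Pow(L, -1)), Mul(6, Pow(L, -1)))) = Mul(Rational(-1, 8), Add(1, Mul(6, Pow(L, -1)))) = Add(Rational(-1, 8), Mul(Rational(-3, 4), Pow(L, -1))))
Function('Y')(n) = 6 (Function('Y')(n) = Mul(-2, -3) = 6)
Function('N')(v, x) = 6
Function('f')(d) = 28 (Function('f')(d) = Add(11, 17) = 28)
Add(-1375, Mul(Function('f')(Function('N')(0, 7)), Function('j')(-36))) = Add(-1375, Mul(28, -36)) = Add(-1375, -1008) = -2383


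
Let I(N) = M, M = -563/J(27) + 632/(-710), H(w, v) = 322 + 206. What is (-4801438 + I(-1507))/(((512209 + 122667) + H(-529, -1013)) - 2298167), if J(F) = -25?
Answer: 8522514057/2951404325 ≈ 2.8876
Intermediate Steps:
H(w, v) = 528
M = 38393/1775 (M = -563/(-25) + 632/(-710) = -563*(-1/25) + 632*(-1/710) = 563/25 - 316/355 = 38393/1775 ≈ 21.630)
I(N) = 38393/1775
(-4801438 + I(-1507))/(((512209 + 122667) + H(-529, -1013)) - 2298167) = (-4801438 + 38393/1775)/(((512209 + 122667) + 528) - 2298167) = -8522514057/(1775*((634876 + 528) - 2298167)) = -8522514057/(1775*(635404 - 2298167)) = -8522514057/1775/(-1662763) = -8522514057/1775*(-1/1662763) = 8522514057/2951404325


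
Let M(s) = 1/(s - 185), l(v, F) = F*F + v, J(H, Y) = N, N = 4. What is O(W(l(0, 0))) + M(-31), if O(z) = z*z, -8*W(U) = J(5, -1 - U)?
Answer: 53/216 ≈ 0.24537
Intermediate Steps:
J(H, Y) = 4
l(v, F) = v + F² (l(v, F) = F² + v = v + F²)
W(U) = -½ (W(U) = -⅛*4 = -½)
O(z) = z²
M(s) = 1/(-185 + s)
O(W(l(0, 0))) + M(-31) = (-½)² + 1/(-185 - 31) = ¼ + 1/(-216) = ¼ - 1/216 = 53/216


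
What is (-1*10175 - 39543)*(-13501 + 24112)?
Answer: -527557698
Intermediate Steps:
(-1*10175 - 39543)*(-13501 + 24112) = (-10175 - 39543)*10611 = -49718*10611 = -527557698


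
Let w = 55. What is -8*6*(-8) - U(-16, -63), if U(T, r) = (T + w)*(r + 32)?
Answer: 1593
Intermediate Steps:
U(T, r) = (32 + r)*(55 + T) (U(T, r) = (T + 55)*(r + 32) = (55 + T)*(32 + r) = (32 + r)*(55 + T))
-8*6*(-8) - U(-16, -63) = -8*6*(-8) - (1760 + 32*(-16) + 55*(-63) - 16*(-63)) = -48*(-8) - (1760 - 512 - 3465 + 1008) = 384 - 1*(-1209) = 384 + 1209 = 1593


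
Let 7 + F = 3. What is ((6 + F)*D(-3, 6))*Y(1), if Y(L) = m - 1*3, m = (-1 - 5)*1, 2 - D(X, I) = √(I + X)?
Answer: -36 + 18*√3 ≈ -4.8231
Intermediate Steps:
D(X, I) = 2 - √(I + X)
m = -6 (m = -6*1 = -6)
F = -4 (F = -7 + 3 = -4)
Y(L) = -9 (Y(L) = -6 - 1*3 = -6 - 3 = -9)
((6 + F)*D(-3, 6))*Y(1) = ((6 - 4)*(2 - √(6 - 3)))*(-9) = (2*(2 - √3))*(-9) = (4 - 2*√3)*(-9) = -36 + 18*√3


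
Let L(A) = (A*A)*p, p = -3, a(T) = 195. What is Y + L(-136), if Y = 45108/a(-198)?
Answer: -3591684/65 ≈ -55257.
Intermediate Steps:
Y = 15036/65 (Y = 45108/195 = 45108*(1/195) = 15036/65 ≈ 231.32)
L(A) = -3*A**2 (L(A) = (A*A)*(-3) = A**2*(-3) = -3*A**2)
Y + L(-136) = 15036/65 - 3*(-136)**2 = 15036/65 - 3*18496 = 15036/65 - 55488 = -3591684/65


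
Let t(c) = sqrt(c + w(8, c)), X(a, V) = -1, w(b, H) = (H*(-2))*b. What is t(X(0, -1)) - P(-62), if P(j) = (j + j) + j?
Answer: 186 + sqrt(15) ≈ 189.87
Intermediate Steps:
w(b, H) = -2*H*b (w(b, H) = (-2*H)*b = -2*H*b)
P(j) = 3*j (P(j) = 2*j + j = 3*j)
t(c) = sqrt(15)*sqrt(-c) (t(c) = sqrt(c - 2*c*8) = sqrt(c - 16*c) = sqrt(-15*c) = sqrt(15)*sqrt(-c))
t(X(0, -1)) - P(-62) = sqrt(15)*sqrt(-1*(-1)) - 3*(-62) = sqrt(15)*sqrt(1) - 1*(-186) = sqrt(15)*1 + 186 = sqrt(15) + 186 = 186 + sqrt(15)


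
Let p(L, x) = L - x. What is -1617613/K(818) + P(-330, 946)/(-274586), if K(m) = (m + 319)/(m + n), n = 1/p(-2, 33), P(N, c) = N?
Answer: -2119375681585962/1821191645 ≈ -1.1637e+6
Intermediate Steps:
n = -1/35 (n = 1/(-2 - 1*33) = 1/(-2 - 33) = 1/(-35) = -1/35 ≈ -0.028571)
K(m) = (319 + m)/(-1/35 + m) (K(m) = (m + 319)/(m - 1/35) = (319 + m)/(-1/35 + m))
-1617613/K(818) + P(-330, 946)/(-274586) = -1617613*(-1 + 35*818)/(35*(319 + 818)) - 330/(-274586) = -1617613/(35*1137/(-1 + 28630)) - 330*(-1/274586) = -1617613/(35*1137/28629) + 165/137293 = -1617613/(35*(1/28629)*1137) + 165/137293 = -1617613/13265/9543 + 165/137293 = -1617613*9543/13265 + 165/137293 = -15436880859/13265 + 165/137293 = -2119375681585962/1821191645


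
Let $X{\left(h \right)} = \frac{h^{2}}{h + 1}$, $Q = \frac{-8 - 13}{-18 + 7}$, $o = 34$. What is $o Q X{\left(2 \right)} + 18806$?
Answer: $\frac{207818}{11} \approx 18893.0$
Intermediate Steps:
$Q = \frac{21}{11}$ ($Q = - \frac{21}{-11} = \left(-21\right) \left(- \frac{1}{11}\right) = \frac{21}{11} \approx 1.9091$)
$X{\left(h \right)} = \frac{h^{2}}{1 + h}$
$o Q X{\left(2 \right)} + 18806 = 34 \cdot \frac{21}{11} \frac{2^{2}}{1 + 2} + 18806 = \frac{714 \cdot \frac{4}{3}}{11} + 18806 = \frac{714 \cdot 4 \cdot \frac{1}{3}}{11} + 18806 = \frac{714}{11} \cdot \frac{4}{3} + 18806 = \frac{952}{11} + 18806 = \frac{207818}{11}$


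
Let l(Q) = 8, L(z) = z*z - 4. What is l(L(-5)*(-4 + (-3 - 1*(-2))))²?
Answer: 64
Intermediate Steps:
L(z) = -4 + z² (L(z) = z² - 4 = -4 + z²)
l(L(-5)*(-4 + (-3 - 1*(-2))))² = 8² = 64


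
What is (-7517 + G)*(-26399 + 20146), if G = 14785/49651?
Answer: 2333693272846/49651 ≈ 4.7002e+7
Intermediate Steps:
G = 14785/49651 (G = 14785*(1/49651) = 14785/49651 ≈ 0.29778)
(-7517 + G)*(-26399 + 20146) = (-7517 + 14785/49651)*(-26399 + 20146) = -373211782/49651*(-6253) = 2333693272846/49651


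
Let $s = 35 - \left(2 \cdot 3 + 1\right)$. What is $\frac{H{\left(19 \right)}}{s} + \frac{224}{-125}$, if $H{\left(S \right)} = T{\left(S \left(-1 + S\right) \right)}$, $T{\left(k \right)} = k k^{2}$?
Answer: $\frac{1250051182}{875} \approx 1.4286 \cdot 10^{6}$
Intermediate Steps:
$s = 28$ ($s = 35 - \left(6 + 1\right) = 35 - 7 = 28$)
$T{\left(k \right)} = k^{3}$
$H{\left(S \right)} = S^{3} \left(-1 + S\right)^{3}$ ($H{\left(S \right)} = \left(S \left(-1 + S\right)\right)^{3} = S^{3} \left(-1 + S\right)^{3}$)
$\frac{H{\left(19 \right)}}{s} + \frac{224}{-125} = \frac{19^{3} \left(-1 + 19\right)^{3}}{28} + \frac{224}{-125} = 6859 \cdot 18^{3} \cdot \frac{1}{28} + 224 \left(- \frac{1}{125}\right) = 6859 \cdot 5832 \cdot \frac{1}{28} - \frac{224}{125} = 40001688 \cdot \frac{1}{28} - \frac{224}{125} = \frac{10000422}{7} - \frac{224}{125} = \frac{1250051182}{875}$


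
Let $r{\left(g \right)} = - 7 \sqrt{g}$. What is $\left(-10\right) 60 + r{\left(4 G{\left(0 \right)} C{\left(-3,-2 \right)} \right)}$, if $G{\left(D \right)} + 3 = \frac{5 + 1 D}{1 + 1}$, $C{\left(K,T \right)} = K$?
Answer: $-600 - 7 \sqrt{6} \approx -617.15$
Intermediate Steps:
$G{\left(D \right)} = - \frac{1}{2} + \frac{D}{2}$ ($G{\left(D \right)} = -3 + \frac{5 + 1 D}{1 + 1} = -3 + \frac{5 + D}{2} = -3 + \left(5 + D\right) \frac{1}{2} = -3 + \left(\frac{5}{2} + \frac{D}{2}\right) = - \frac{1}{2} + \frac{D}{2}$)
$\left(-10\right) 60 + r{\left(4 G{\left(0 \right)} C{\left(-3,-2 \right)} \right)} = \left(-10\right) 60 - 7 \sqrt{4 \left(- \frac{1}{2} + \frac{1}{2} \cdot 0\right) \left(-3\right)} = -600 - 7 \sqrt{4 \left(- \frac{1}{2} + 0\right) \left(-3\right)} = -600 - 7 \sqrt{4 \left(- \frac{1}{2}\right) \left(-3\right)} = -600 - 7 \sqrt{\left(-2\right) \left(-3\right)} = -600 - 7 \sqrt{6}$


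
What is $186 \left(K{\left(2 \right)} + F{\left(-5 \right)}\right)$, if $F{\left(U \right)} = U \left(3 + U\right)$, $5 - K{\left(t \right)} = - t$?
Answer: $3162$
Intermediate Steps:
$K{\left(t \right)} = 5 + t$ ($K{\left(t \right)} = 5 - - t = 5 + t$)
$186 \left(K{\left(2 \right)} + F{\left(-5 \right)}\right) = 186 \left(\left(5 + 2\right) - 5 \left(3 - 5\right)\right) = 186 \left(7 - -10\right) = 186 \left(7 + 10\right) = 186 \cdot 17 = 3162$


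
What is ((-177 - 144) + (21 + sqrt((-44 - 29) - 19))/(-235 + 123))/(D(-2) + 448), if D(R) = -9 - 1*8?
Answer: -5139/6896 - I*sqrt(23)/24136 ≈ -0.74521 - 0.0001987*I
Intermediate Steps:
D(R) = -17 (D(R) = -9 - 8 = -17)
((-177 - 144) + (21 + sqrt((-44 - 29) - 19))/(-235 + 123))/(D(-2) + 448) = ((-177 - 144) + (21 + sqrt((-44 - 29) - 19))/(-235 + 123))/(-17 + 448) = (-321 + (21 + sqrt(-73 - 19))/(-112))/431 = (-321 + (21 + sqrt(-92))*(-1/112))*(1/431) = (-321 + (21 + 2*I*sqrt(23))*(-1/112))*(1/431) = (-321 + (-3/16 - I*sqrt(23)/56))*(1/431) = (-5139/16 - I*sqrt(23)/56)*(1/431) = -5139/6896 - I*sqrt(23)/24136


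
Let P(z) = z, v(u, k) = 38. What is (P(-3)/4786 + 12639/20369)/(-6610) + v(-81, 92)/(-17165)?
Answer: -1020952333135/442433151342484 ≈ -0.0023076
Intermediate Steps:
(P(-3)/4786 + 12639/20369)/(-6610) + v(-81, 92)/(-17165) = (-3/4786 + 12639/20369)/(-6610) + 38/(-17165) = (-3*1/4786 + 12639*(1/20369))*(-1/6610) + 38*(-1/17165) = (-3/4786 + 12639/20369)*(-1/6610) - 38/17165 = (60429147/97486034)*(-1/6610) - 38/17165 = -60429147/644382684740 - 38/17165 = -1020952333135/442433151342484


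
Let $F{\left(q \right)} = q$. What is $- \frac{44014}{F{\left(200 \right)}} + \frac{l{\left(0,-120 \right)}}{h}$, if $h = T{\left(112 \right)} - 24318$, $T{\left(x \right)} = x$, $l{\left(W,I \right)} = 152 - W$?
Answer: $- \frac{14018859}{63700} \approx -220.08$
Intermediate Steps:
$h = -24206$ ($h = 112 - 24318 = -24206$)
$- \frac{44014}{F{\left(200 \right)}} + \frac{l{\left(0,-120 \right)}}{h} = - \frac{44014}{200} + \frac{152 - 0}{-24206} = \left(-44014\right) \frac{1}{200} + \left(152 + 0\right) \left(- \frac{1}{24206}\right) = - \frac{22007}{100} + 152 \left(- \frac{1}{24206}\right) = - \frac{22007}{100} - \frac{4}{637} = - \frac{14018859}{63700}$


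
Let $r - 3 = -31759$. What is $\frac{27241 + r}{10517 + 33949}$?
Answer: $- \frac{1505}{14822} \approx -0.10154$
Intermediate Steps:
$r = -31756$ ($r = 3 - 31759 = -31756$)
$\frac{27241 + r}{10517 + 33949} = \frac{27241 - 31756}{10517 + 33949} = - \frac{4515}{44466} = \left(-4515\right) \frac{1}{44466} = - \frac{1505}{14822}$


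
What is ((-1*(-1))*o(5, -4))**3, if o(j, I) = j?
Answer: 125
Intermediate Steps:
((-1*(-1))*o(5, -4))**3 = (-1*(-1)*5)**3 = (1*5)**3 = 5**3 = 125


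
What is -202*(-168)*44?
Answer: 1493184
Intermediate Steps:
-202*(-168)*44 = 33936*44 = 1493184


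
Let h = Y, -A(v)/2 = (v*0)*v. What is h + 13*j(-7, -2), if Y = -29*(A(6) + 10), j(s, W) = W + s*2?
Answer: -498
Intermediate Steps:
j(s, W) = W + 2*s
A(v) = 0 (A(v) = -2*v*0*v = -0*v = -2*0 = 0)
Y = -290 (Y = -29*(0 + 10) = -29*10 = -290)
h = -290
h + 13*j(-7, -2) = -290 + 13*(-2 + 2*(-7)) = -290 + 13*(-2 - 14) = -290 + 13*(-16) = -290 - 208 = -498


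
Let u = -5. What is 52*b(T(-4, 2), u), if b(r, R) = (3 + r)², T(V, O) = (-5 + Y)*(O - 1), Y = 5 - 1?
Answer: 208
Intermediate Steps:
Y = 4
T(V, O) = 1 - O (T(V, O) = (-5 + 4)*(O - 1) = -(-1 + O) = 1 - O)
52*b(T(-4, 2), u) = 52*(3 + (1 - 1*2))² = 52*(3 + (1 - 2))² = 52*(3 - 1)² = 52*2² = 52*4 = 208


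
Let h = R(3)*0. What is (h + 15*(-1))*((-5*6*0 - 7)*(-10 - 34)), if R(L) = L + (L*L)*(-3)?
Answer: -4620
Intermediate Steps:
R(L) = L - 3*L² (R(L) = L + L²*(-3) = L - 3*L²)
h = 0 (h = (3*(1 - 3*3))*0 = (3*(1 - 9))*0 = (3*(-8))*0 = -24*0 = 0)
(h + 15*(-1))*((-5*6*0 - 7)*(-10 - 34)) = (0 + 15*(-1))*((-5*6*0 - 7)*(-10 - 34)) = (0 - 15)*((-30*0 - 7)*(-44)) = -15*(0 - 7)*(-44) = -(-105)*(-44) = -15*308 = -4620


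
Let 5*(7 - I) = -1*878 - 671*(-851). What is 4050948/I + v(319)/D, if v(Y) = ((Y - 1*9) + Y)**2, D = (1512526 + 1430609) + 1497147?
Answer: -97090042573/2739653994 ≈ -35.439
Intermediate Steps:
D = 4440282 (D = 2943135 + 1497147 = 4440282)
v(Y) = (-9 + 2*Y)**2 (v(Y) = ((Y - 9) + Y)**2 = ((-9 + Y) + Y)**2 = (-9 + 2*Y)**2)
I = -570108/5 (I = 7 - (-1*878 - 671*(-851))/5 = 7 - (-878 + 571021)/5 = 7 - 1/5*570143 = 7 - 570143/5 = -570108/5 ≈ -1.1402e+5)
4050948/I + v(319)/D = 4050948/(-570108/5) + (-9 + 2*319)**2/4440282 = 4050948*(-5/570108) + (-9 + 638)**2*(1/4440282) = -153445/4319 + 629**2*(1/4440282) = -153445/4319 + 395641*(1/4440282) = -153445/4319 + 395641/4440282 = -97090042573/2739653994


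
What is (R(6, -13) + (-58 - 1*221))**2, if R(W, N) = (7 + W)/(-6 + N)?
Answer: 28238596/361 ≈ 78223.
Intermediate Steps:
R(W, N) = (7 + W)/(-6 + N)
(R(6, -13) + (-58 - 1*221))**2 = ((7 + 6)/(-6 - 13) + (-58 - 1*221))**2 = (13/(-19) + (-58 - 221))**2 = (-1/19*13 - 279)**2 = (-13/19 - 279)**2 = (-5314/19)**2 = 28238596/361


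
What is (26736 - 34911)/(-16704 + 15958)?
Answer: 8175/746 ≈ 10.958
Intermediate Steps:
(26736 - 34911)/(-16704 + 15958) = -8175/(-746) = -8175*(-1/746) = 8175/746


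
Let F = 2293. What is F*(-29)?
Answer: -66497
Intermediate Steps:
F*(-29) = 2293*(-29) = -66497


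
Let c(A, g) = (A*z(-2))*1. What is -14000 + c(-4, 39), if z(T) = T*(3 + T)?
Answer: -13992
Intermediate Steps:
c(A, g) = -2*A (c(A, g) = (A*(-2*(3 - 2)))*1 = (A*(-2*1))*1 = (A*(-2))*1 = -2*A*1 = -2*A)
-14000 + c(-4, 39) = -14000 - 2*(-4) = -14000 + 8 = -13992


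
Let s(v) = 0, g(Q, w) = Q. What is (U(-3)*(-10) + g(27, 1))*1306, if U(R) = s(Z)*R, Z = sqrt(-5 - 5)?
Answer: 35262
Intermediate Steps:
Z = I*sqrt(10) (Z = sqrt(-10) = I*sqrt(10) ≈ 3.1623*I)
U(R) = 0 (U(R) = 0*R = 0)
(U(-3)*(-10) + g(27, 1))*1306 = (0*(-10) + 27)*1306 = (0 + 27)*1306 = 27*1306 = 35262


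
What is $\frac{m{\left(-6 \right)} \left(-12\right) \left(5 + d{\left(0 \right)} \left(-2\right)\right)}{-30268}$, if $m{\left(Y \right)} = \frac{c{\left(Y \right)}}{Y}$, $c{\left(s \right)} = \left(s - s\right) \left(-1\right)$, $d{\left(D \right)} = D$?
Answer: $0$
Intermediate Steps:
$c{\left(s \right)} = 0$ ($c{\left(s \right)} = 0 \left(-1\right) = 0$)
$m{\left(Y \right)} = 0$ ($m{\left(Y \right)} = \frac{0}{Y} = 0$)
$\frac{m{\left(-6 \right)} \left(-12\right) \left(5 + d{\left(0 \right)} \left(-2\right)\right)}{-30268} = \frac{0 \left(-12\right) \left(5 + 0 \left(-2\right)\right)}{-30268} = 0 \left(5 + 0\right) \left(- \frac{1}{30268}\right) = 0 \cdot 5 \left(- \frac{1}{30268}\right) = 0 \left(- \frac{1}{30268}\right) = 0$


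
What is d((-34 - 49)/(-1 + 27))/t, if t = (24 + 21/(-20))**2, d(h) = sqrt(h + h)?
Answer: 400*I*sqrt(1079)/2738853 ≈ 0.0047974*I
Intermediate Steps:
d(h) = sqrt(2)*sqrt(h) (d(h) = sqrt(2*h) = sqrt(2)*sqrt(h))
t = 210681/400 (t = (24 + 21*(-1/20))**2 = (24 - 21/20)**2 = (459/20)**2 = 210681/400 ≈ 526.70)
d((-34 - 49)/(-1 + 27))/t = (sqrt(2)*sqrt((-34 - 49)/(-1 + 27)))/(210681/400) = (sqrt(2)*sqrt(-83/26))*(400/210681) = (sqrt(2)*(I*sqrt(2158)/26))*(400/210681) = (I*sqrt(1079)/13)*(400/210681) = 400*I*sqrt(1079)/2738853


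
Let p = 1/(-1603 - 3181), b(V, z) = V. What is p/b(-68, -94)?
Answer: 1/325312 ≈ 3.0740e-6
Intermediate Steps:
p = -1/4784 (p = 1/(-4784) = -1/4784 ≈ -0.00020903)
p/b(-68, -94) = -1/4784/(-68) = -1/4784*(-1/68) = 1/325312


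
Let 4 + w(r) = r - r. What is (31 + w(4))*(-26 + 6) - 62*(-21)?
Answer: 762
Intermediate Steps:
w(r) = -4 (w(r) = -4 + (r - r) = -4 + 0 = -4)
(31 + w(4))*(-26 + 6) - 62*(-21) = (31 - 4)*(-26 + 6) - 62*(-21) = 27*(-20) + 1302 = -540 + 1302 = 762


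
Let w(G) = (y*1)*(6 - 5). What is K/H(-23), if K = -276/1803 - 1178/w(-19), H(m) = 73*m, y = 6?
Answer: 354265/3027237 ≈ 0.11703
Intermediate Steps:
w(G) = 6 (w(G) = (6*1)*(6 - 5) = 6*1 = 6)
K = -354265/1803 (K = -276/1803 - 1178/6 = -276*1/1803 - 1178*⅙ = -92/601 - 589/3 = -354265/1803 ≈ -196.49)
K/H(-23) = -354265/(1803*(73*(-23))) = -354265/1803/(-1679) = -354265/1803*(-1/1679) = 354265/3027237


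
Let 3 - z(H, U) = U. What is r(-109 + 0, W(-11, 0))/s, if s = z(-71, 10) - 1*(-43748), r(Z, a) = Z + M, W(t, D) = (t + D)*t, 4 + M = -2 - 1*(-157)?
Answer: 42/43741 ≈ 0.00096020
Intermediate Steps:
z(H, U) = 3 - U
M = 151 (M = -4 + (-2 - 1*(-157)) = -4 + (-2 + 157) = -4 + 155 = 151)
W(t, D) = t*(D + t) (W(t, D) = (D + t)*t = t*(D + t))
r(Z, a) = 151 + Z (r(Z, a) = Z + 151 = 151 + Z)
s = 43741 (s = (3 - 1*10) - 1*(-43748) = (3 - 10) + 43748 = -7 + 43748 = 43741)
r(-109 + 0, W(-11, 0))/s = (151 + (-109 + 0))/43741 = (151 - 109)*(1/43741) = 42*(1/43741) = 42/43741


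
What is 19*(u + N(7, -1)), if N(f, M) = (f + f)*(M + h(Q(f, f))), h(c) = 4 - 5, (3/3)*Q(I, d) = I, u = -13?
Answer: -779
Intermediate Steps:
Q(I, d) = I
h(c) = -1
N(f, M) = 2*f*(-1 + M) (N(f, M) = (f + f)*(M - 1) = (2*f)*(-1 + M) = 2*f*(-1 + M))
19*(u + N(7, -1)) = 19*(-13 + 2*7*(-1 - 1)) = 19*(-13 + 2*7*(-2)) = 19*(-13 - 28) = 19*(-41) = -779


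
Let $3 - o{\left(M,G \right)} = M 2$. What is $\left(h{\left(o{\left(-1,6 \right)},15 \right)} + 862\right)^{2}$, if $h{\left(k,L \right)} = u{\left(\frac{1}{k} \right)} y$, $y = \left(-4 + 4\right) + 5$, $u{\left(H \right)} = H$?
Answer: $744769$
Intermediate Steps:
$y = 5$ ($y = 0 + 5 = 5$)
$o{\left(M,G \right)} = 3 - 2 M$ ($o{\left(M,G \right)} = 3 - M 2 = 3 - 2 M$)
$h{\left(k,L \right)} = \frac{5}{k}$ ($h{\left(k,L \right)} = \frac{1}{k} 5 = \frac{5}{k}$)
$\left(h{\left(o{\left(-1,6 \right)},15 \right)} + 862\right)^{2} = \left(\frac{5}{3 - -2} + 862\right)^{2} = \left(\frac{5}{3 + 2} + 862\right)^{2} = \left(\frac{5}{5} + 862\right)^{2} = \left(5 \cdot \frac{1}{5} + 862\right)^{2} = \left(1 + 862\right)^{2} = 863^{2} = 744769$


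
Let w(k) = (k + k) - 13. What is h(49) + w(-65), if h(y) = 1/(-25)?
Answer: -3576/25 ≈ -143.04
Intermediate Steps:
w(k) = -13 + 2*k (w(k) = 2*k - 13 = -13 + 2*k)
h(y) = -1/25
h(49) + w(-65) = -1/25 + (-13 + 2*(-65)) = -1/25 + (-13 - 130) = -1/25 - 143 = -3576/25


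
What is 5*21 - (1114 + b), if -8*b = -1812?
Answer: -2471/2 ≈ -1235.5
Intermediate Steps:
b = 453/2 (b = -⅛*(-1812) = 453/2 ≈ 226.50)
5*21 - (1114 + b) = 5*21 - (1114 + 453/2) = 105 - 1*2681/2 = 105 - 2681/2 = -2471/2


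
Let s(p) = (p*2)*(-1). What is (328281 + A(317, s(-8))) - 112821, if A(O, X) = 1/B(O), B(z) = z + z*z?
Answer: 21719660761/100806 ≈ 2.1546e+5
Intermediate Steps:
s(p) = -2*p (s(p) = (2*p)*(-1) = -2*p)
B(z) = z + z²
A(O, X) = 1/(O*(1 + O))
(328281 + A(317, s(-8))) - 112821 = (328281 + 1/(317*(1 + 317))) - 112821 = (328281 + (1/317)/318) - 112821 = (328281 + (1/317)*(1/318)) - 112821 = (328281 + 1/100806) - 112821 = 33092694487/100806 - 112821 = 21719660761/100806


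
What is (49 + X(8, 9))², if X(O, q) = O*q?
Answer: 14641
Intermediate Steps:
(49 + X(8, 9))² = (49 + 8*9)² = (49 + 72)² = 121² = 14641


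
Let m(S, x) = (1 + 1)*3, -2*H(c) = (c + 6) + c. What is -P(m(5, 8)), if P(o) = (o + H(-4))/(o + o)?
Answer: -7/12 ≈ -0.58333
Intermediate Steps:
H(c) = -3 - c (H(c) = -((c + 6) + c)/2 = -((6 + c) + c)/2 = -(6 + 2*c)/2 = -3 - c)
m(S, x) = 6 (m(S, x) = 2*3 = 6)
P(o) = (1 + o)/(2*o) (P(o) = (o + (-3 - 1*(-4)))/(o + o) = (o + (-3 + 4))/((2*o)) = (o + 1)*(1/(2*o)) = (1 + o)*(1/(2*o)) = (1 + o)/(2*o))
-P(m(5, 8)) = -(1 + 6)/(2*6) = -7/(2*6) = -1*7/12 = -7/12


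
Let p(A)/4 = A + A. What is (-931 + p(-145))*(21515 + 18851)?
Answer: -84405306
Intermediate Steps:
p(A) = 8*A (p(A) = 4*(A + A) = 4*(2*A) = 8*A)
(-931 + p(-145))*(21515 + 18851) = (-931 + 8*(-145))*(21515 + 18851) = (-931 - 1160)*40366 = -2091*40366 = -84405306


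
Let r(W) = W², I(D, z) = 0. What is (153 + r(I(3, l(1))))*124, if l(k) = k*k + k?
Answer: 18972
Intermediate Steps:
l(k) = k + k² (l(k) = k² + k = k + k²)
(153 + r(I(3, l(1))))*124 = (153 + 0²)*124 = (153 + 0)*124 = 153*124 = 18972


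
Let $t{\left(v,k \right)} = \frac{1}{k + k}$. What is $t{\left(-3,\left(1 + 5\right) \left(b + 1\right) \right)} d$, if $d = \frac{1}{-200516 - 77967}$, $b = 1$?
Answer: $- \frac{1}{6683592} \approx -1.4962 \cdot 10^{-7}$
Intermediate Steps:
$t{\left(v,k \right)} = \frac{1}{2 k}$
$d = - \frac{1}{278483}$ ($d = \frac{1}{-278483} = - \frac{1}{278483} \approx -3.5909 \cdot 10^{-6}$)
$t{\left(-3,\left(1 + 5\right) \left(b + 1\right) \right)} d = \frac{1}{2 \left(1 + 5\right) \left(1 + 1\right)} \left(- \frac{1}{278483}\right) = \frac{1}{2 \cdot 6 \cdot 2} \left(- \frac{1}{278483}\right) = \frac{1}{2 \cdot 12} \left(- \frac{1}{278483}\right) = \frac{1}{2} \cdot \frac{1}{12} \left(- \frac{1}{278483}\right) = \frac{1}{24} \left(- \frac{1}{278483}\right) = - \frac{1}{6683592}$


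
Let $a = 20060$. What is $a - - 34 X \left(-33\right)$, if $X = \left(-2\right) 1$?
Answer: $22304$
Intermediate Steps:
$X = -2$
$a - - 34 X \left(-33\right) = 20060 - \left(-34\right) \left(-2\right) \left(-33\right) = 20060 - 68 \left(-33\right) = 20060 - -2244 = 20060 + 2244 = 22304$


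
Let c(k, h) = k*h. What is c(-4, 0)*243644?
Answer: 0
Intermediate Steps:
c(k, h) = h*k
c(-4, 0)*243644 = (0*(-4))*243644 = 0*243644 = 0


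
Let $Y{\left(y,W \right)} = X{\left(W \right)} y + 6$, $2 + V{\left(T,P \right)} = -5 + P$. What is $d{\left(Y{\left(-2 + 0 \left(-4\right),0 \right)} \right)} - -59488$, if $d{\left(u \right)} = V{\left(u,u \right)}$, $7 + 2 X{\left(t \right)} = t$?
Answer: $59494$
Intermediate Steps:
$X{\left(t \right)} = - \frac{7}{2} + \frac{t}{2}$
$V{\left(T,P \right)} = -7 + P$ ($V{\left(T,P \right)} = -2 + \left(-5 + P\right) = -7 + P$)
$Y{\left(y,W \right)} = 6 + y \left(- \frac{7}{2} + \frac{W}{2}\right)$ ($Y{\left(y,W \right)} = \left(- \frac{7}{2} + \frac{W}{2}\right) y + 6 = y \left(- \frac{7}{2} + \frac{W}{2}\right) + 6 = 6 + y \left(- \frac{7}{2} + \frac{W}{2}\right)$)
$d{\left(u \right)} = -7 + u$
$d{\left(Y{\left(-2 + 0 \left(-4\right),0 \right)} \right)} - -59488 = \left(-7 + \left(6 + \frac{\left(-2 + 0 \left(-4\right)\right) \left(-7 + 0\right)}{2}\right)\right) - -59488 = \left(-7 + \left(6 + \frac{1}{2} \left(-2 + 0\right) \left(-7\right)\right)\right) + 59488 = \left(-7 + \left(6 + \frac{1}{2} \left(-2\right) \left(-7\right)\right)\right) + 59488 = \left(-7 + \left(6 + 7\right)\right) + 59488 = \left(-7 + 13\right) + 59488 = 6 + 59488 = 59494$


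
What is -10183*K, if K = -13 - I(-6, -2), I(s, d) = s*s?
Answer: 498967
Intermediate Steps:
I(s, d) = s**2
K = -49 (K = -13 - 1*(-6)**2 = -13 - 1*36 = -13 - 36 = -49)
-10183*K = -10183*(-49) = 498967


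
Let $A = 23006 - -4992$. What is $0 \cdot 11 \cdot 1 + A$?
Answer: $27998$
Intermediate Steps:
$A = 27998$ ($A = 23006 + 4992 = 27998$)
$0 \cdot 11 \cdot 1 + A = 0 \cdot 11 \cdot 1 + 27998 = 0 \cdot 1 + 27998 = 0 + 27998 = 27998$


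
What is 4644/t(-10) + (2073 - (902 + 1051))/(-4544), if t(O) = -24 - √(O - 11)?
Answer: 3*(-5*√21 + 879384*I)/(568*(√21 - 24*I)) ≈ -186.72 + 35.647*I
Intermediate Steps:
t(O) = -24 - √(-11 + O)
4644/t(-10) + (2073 - (902 + 1051))/(-4544) = 4644/(-24 - √(-11 - 10)) + (2073 - (902 + 1051))/(-4544) = 4644/(-24 - √(-21)) + (2073 - 1*1953)*(-1/4544) = 4644/(-24 - I*√21) + (2073 - 1953)*(-1/4544) = 4644/(-24 - I*√21) + 120*(-1/4544) = 4644/(-24 - I*√21) - 15/568 = -15/568 + 4644/(-24 - I*√21)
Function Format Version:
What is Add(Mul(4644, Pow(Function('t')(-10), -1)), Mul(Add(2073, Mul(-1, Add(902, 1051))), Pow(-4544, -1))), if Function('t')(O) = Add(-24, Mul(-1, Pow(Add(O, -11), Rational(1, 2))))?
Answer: Mul(Rational(3, 568), Pow(Add(Pow(21, Rational(1, 2)), Mul(-24, I)), -1), Add(Mul(-5, Pow(21, Rational(1, 2))), Mul(879384, I))) ≈ Add(-186.72, Mul(35.647, I))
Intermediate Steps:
Function('t')(O) = Add(-24, Mul(-1, Pow(Add(-11, O), Rational(1, 2))))
Add(Mul(4644, Pow(Function('t')(-10), -1)), Mul(Add(2073, Mul(-1, Add(902, 1051))), Pow(-4544, -1))) = Add(Mul(4644, Pow(Add(-24, Mul(-1, Pow(Add(-11, -10), Rational(1, 2)))), -1)), Mul(Add(2073, Mul(-1, Add(902, 1051))), Pow(-4544, -1))) = Add(Mul(4644, Pow(Add(-24, Mul(-1, Pow(-21, Rational(1, 2)))), -1)), Mul(Add(2073, Mul(-1, 1953)), Rational(-1, 4544))) = Add(Mul(4644, Pow(Add(-24, Mul(-1, Mul(I, Pow(21, Rational(1, 2))))), -1)), Mul(Add(2073, -1953), Rational(-1, 4544))) = Add(Mul(4644, Pow(Add(-24, Mul(-1, I, Pow(21, Rational(1, 2)))), -1)), Mul(120, Rational(-1, 4544))) = Add(Mul(4644, Pow(Add(-24, Mul(-1, I, Pow(21, Rational(1, 2)))), -1)), Rational(-15, 568)) = Add(Rational(-15, 568), Mul(4644, Pow(Add(-24, Mul(-1, I, Pow(21, Rational(1, 2)))), -1)))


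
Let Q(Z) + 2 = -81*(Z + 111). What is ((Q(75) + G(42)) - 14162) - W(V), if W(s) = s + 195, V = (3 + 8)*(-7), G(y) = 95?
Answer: -29253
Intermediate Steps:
Q(Z) = -8993 - 81*Z (Q(Z) = -2 - 81*(Z + 111) = -2 - 81*(111 + Z) = -2 + (-8991 - 81*Z) = -8993 - 81*Z)
V = -77 (V = 11*(-7) = -77)
W(s) = 195 + s
((Q(75) + G(42)) - 14162) - W(V) = (((-8993 - 81*75) + 95) - 14162) - (195 - 77) = (((-8993 - 6075) + 95) - 14162) - 1*118 = ((-15068 + 95) - 14162) - 118 = (-14973 - 14162) - 118 = -29135 - 118 = -29253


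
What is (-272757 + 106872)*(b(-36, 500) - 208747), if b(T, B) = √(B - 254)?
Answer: 34627996095 - 165885*√246 ≈ 3.4625e+10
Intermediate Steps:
b(T, B) = √(-254 + B)
(-272757 + 106872)*(b(-36, 500) - 208747) = (-272757 + 106872)*(√(-254 + 500) - 208747) = -165885*(√246 - 208747) = -165885*(-208747 + √246) = 34627996095 - 165885*√246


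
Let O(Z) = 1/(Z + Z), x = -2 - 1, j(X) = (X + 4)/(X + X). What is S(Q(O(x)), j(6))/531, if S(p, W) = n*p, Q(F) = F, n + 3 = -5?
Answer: 4/1593 ≈ 0.0025110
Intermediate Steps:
j(X) = (4 + X)/(2*X) (j(X) = (4 + X)/((2*X)) = (4 + X)*(1/(2*X)) = (4 + X)/(2*X))
n = -8 (n = -3 - 5 = -8)
x = -3
O(Z) = 1/(2*Z)
S(p, W) = -8*p
S(Q(O(x)), j(6))/531 = -4/(-3)/531 = -4*(-1)/3*(1/531) = -8*(-⅙)*(1/531) = (4/3)*(1/531) = 4/1593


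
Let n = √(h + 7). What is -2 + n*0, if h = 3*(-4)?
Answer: -2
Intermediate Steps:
h = -12
n = I*√5 (n = √(-12 + 7) = √(-5) = I*√5 ≈ 2.2361*I)
-2 + n*0 = -2 + (I*√5)*0 = -2 + 0 = -2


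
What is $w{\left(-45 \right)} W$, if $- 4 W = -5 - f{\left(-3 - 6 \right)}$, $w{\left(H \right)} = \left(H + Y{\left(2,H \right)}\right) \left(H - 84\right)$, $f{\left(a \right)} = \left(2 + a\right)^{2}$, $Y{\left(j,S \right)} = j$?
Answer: $\frac{149769}{2} \approx 74885.0$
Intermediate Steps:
$w{\left(H \right)} = \left(-84 + H\right) \left(2 + H\right)$ ($w{\left(H \right)} = \left(H + 2\right) \left(H - 84\right) = \left(2 + H\right) \left(-84 + H\right) = \left(-84 + H\right) \left(2 + H\right)$)
$W = \frac{27}{2}$ ($W = - \frac{-5 - \left(2 - 9\right)^{2}}{4} = - \frac{-5 - \left(-7\right)^{2}}{4} = - \frac{-5 - 49}{4} = \left(- \frac{1}{4}\right) \left(-54\right) = \frac{27}{2} \approx 13.5$)
$w{\left(-45 \right)} W = \left(-168 + \left(-45\right)^{2} - -3690\right) \frac{27}{2} = \left(-168 + 2025 + 3690\right) \frac{27}{2} = 5547 \cdot \frac{27}{2} = \frac{149769}{2}$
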